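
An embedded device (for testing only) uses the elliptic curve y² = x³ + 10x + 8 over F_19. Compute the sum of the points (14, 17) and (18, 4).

(13, 13)

(14, 17) + (18, 4). λ = (4 - 17)/(18 - 14) ≡ 6/4 mod 19. 4⁻¹ ≡ 5 (mod 19) since 4·5 = 20 ≡ 1, so λ ≡ 11.
  x = λ² - 14 - 18 = 121 - 32 ≡ 13; y = λ·(14 - 13) - 17 ≡ 13. → (13, 13)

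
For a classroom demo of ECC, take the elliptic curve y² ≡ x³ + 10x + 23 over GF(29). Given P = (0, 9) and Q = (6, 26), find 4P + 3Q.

(24, 15)

First 4P:
Double-and-add on 4 = (100)₂. Start with P = (0, 9) for the leading 1-bit.
double: tangent at (0, 9): λ = (3·0² + 10)/(2·9) ≡ 10/18. 18⁻¹ ≡ 21 (mod 29) since 18·21 = 378 ≡ 1, so λ ≡ 10·21 ≡ 7.
  x = λ² - 0 - 0 = 49 - 0 ≡ 20; y = λ·(0 - 20) - 9 ≡ 25. → (20, 25)
double: tangent at (20, 25): λ = (3·20² + 10)/(2·25) ≡ 21/21. 21⁻¹ ≡ 18 (mod 29), so λ ≡ 21·18 ≡ 1.
  x = λ² - 20 - 20 = 1 - 40 ≡ 19; y = λ·(20 - 19) - 25 ≡ 5. → (19, 5)
4P = (19, 5).
Next 3Q:
Repeated addition: build up to 3Q.
2Q: tangent at (6, 26): λ = (3·6² + 10)/(2·26) ≡ 2/23. 23⁻¹ ≡ 24 (mod 29) since 23·24 = 552 ≡ 1, so λ ≡ 2·24 ≡ 19.
  x = λ² - 6 - 6 = 361 - 12 ≡ 1; y = λ·(6 - 1) - 26 ≡ 11. → (1, 11)
3Q: (1, 11) + (6, 26). λ = (26 - 11)/(6 - 1) ≡ 15/5 mod 29. 5⁻¹ ≡ 6 (mod 29) since 5·6 = 30 ≡ 1, so λ ≡ 3.
  x = λ² - 1 - 6 = 9 - 7 ≡ 2; y = λ·(1 - 2) - 11 ≡ 15. → (2, 15)
3Q = (2, 15).
Finally 4P + 3Q:
(19, 5) + (2, 15). λ = (15 - 5)/(2 - 19) ≡ 10/12 mod 29. 12⁻¹ ≡ 17 (mod 29) since 12·17 = 204 ≡ 1, so λ ≡ 25.
  x = λ² - 19 - 2 = 625 - 21 ≡ 24; y = λ·(19 - 24) - 5 ≡ 15. → (24, 15)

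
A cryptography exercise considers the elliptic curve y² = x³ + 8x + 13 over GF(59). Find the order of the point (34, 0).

2P: (34, 0) + (34, 0): same x and y₁ ≡ -y₂, so the sum is the point at infinity.
2P = the point at infinity, so the order is 2.

2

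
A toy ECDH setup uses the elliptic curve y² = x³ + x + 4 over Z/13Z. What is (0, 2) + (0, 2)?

tangent at (0, 2): λ = (3·0² + 1)/(2·2) ≡ 1/4. 4⁻¹ ≡ 10 (mod 13) since 4·10 = 40 ≡ 1, so λ ≡ 1·10 ≡ 10.
  x = λ² - 0 - 0 = 100 - 0 ≡ 9; y = λ·(0 - 9) - 2 ≡ 12. → (9, 12)

(9, 12)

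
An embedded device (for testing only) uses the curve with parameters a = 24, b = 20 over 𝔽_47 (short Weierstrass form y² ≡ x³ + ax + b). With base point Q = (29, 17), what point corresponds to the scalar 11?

Repeated addition: build up to 11Q.
2Q: tangent at (29, 17): λ = (3·29² + 24)/(2·17) ≡ 9/34. 34⁻¹ ≡ 18 (mod 47), so λ ≡ 9·18 ≡ 21.
  x = λ² - 29 - 29 = 441 - 58 ≡ 7; y = λ·(29 - 7) - 17 ≡ 22. → (7, 22)
3Q: (7, 22) + (29, 17). λ = (17 - 22)/(29 - 7) ≡ 42/22 mod 47. 22⁻¹ ≡ 15 (mod 47) since 22·15 = 330 ≡ 1, so λ ≡ 19.
  x = λ² - 7 - 29 = 361 - 36 ≡ 43; y = λ·(7 - 43) - 22 ≡ 46. → (43, 46)
4Q: (43, 46) + (29, 17). λ = (17 - 46)/(29 - 43) ≡ 18/33 mod 47. 33⁻¹ ≡ 10 (mod 47), so λ ≡ 39.
  x = λ² - 43 - 29 = 1521 - 72 ≡ 39; y = λ·(43 - 39) - 46 ≡ 16. → (39, 16)
5Q: (39, 16) + (29, 17). λ = (17 - 16)/(29 - 39) ≡ 1/37 mod 47. 37⁻¹ ≡ 14 (mod 47) since 37·14 = 518 ≡ 1, so λ ≡ 14.
  x = λ² - 39 - 29 = 196 - 68 ≡ 34; y = λ·(39 - 34) - 16 ≡ 7. → (34, 7)
6Q: (34, 7) + (29, 17). λ = (17 - 7)/(29 - 34) ≡ 10/42 mod 47. 42⁻¹ ≡ 28 (mod 47), so λ ≡ 45.
  x = λ² - 34 - 29 = 2025 - 63 ≡ 35; y = λ·(34 - 35) - 7 ≡ 42. → (35, 42)
7Q: (35, 42) + (29, 17). λ = (17 - 42)/(29 - 35) ≡ 22/41 mod 47. 41⁻¹ ≡ 39 (mod 47) since 41·39 = 1599 ≡ 1, so λ ≡ 12.
  x = λ² - 35 - 29 = 144 - 64 ≡ 33; y = λ·(35 - 33) - 42 ≡ 29. → (33, 29)
8Q: (33, 29) + (29, 17). λ = (17 - 29)/(29 - 33) ≡ 35/43 mod 47. 43⁻¹ ≡ 35 (mod 47) since 43·35 = 1505 ≡ 1, so λ ≡ 3.
  x = λ² - 33 - 29 = 9 - 62 ≡ 41; y = λ·(33 - 41) - 29 ≡ 41. → (41, 41)
9Q: (41, 41) + (29, 17). λ = (17 - 41)/(29 - 41) ≡ 23/35 mod 47. 35⁻¹ ≡ 43 (mod 47), so λ ≡ 2.
  x = λ² - 41 - 29 = 4 - 70 ≡ 28; y = λ·(41 - 28) - 41 ≡ 32. → (28, 32)
10Q: (28, 32) + (29, 17). λ = (17 - 32)/(29 - 28) ≡ 32/1 mod 47. 1⁻¹ ≡ 1 (mod 47), so λ ≡ 32.
  x = λ² - 28 - 29 = 1024 - 57 ≡ 27; y = λ·(28 - 27) - 32 ≡ 0. → (27, 0)
11Q: (27, 0) + (29, 17). λ = (17 - 0)/(29 - 27) ≡ 17/2 mod 47. 2⁻¹ ≡ 24 (mod 47), so λ ≡ 32.
  x = λ² - 27 - 29 = 1024 - 56 ≡ 28; y = λ·(27 - 28) - 0 ≡ 15. → (28, 15)

(28, 15)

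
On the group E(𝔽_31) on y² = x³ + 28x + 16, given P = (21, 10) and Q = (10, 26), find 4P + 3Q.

First 4P:
Double-and-add on 4 = (100)₂. Start with P = (21, 10) for the leading 1-bit.
double: tangent at (21, 10): λ = (3·21² + 28)/(2·10) ≡ 18/20. 20⁻¹ ≡ 14 (mod 31) since 20·14 = 280 ≡ 1, so λ ≡ 18·14 ≡ 4.
  x = λ² - 21 - 21 = 16 - 42 ≡ 5; y = λ·(21 - 5) - 10 ≡ 23. → (5, 23)
double: tangent at (5, 23): λ = (3·5² + 28)/(2·23) ≡ 10/15. 15⁻¹ ≡ 29 (mod 31), so λ ≡ 10·29 ≡ 11.
  x = λ² - 5 - 5 = 121 - 10 ≡ 18; y = λ·(5 - 18) - 23 ≡ 20. → (18, 20)
4P = (18, 20).
Next 3Q:
Repeated addition: build up to 3Q.
2Q: tangent at (10, 26): λ = (3·10² + 28)/(2·26) ≡ 18/21. 21⁻¹ ≡ 3 (mod 31) since 21·3 = 63 ≡ 1, so λ ≡ 18·3 ≡ 23.
  x = λ² - 10 - 10 = 529 - 20 ≡ 13; y = λ·(10 - 13) - 26 ≡ 29. → (13, 29)
3Q: (13, 29) + (10, 26). λ = (26 - 29)/(10 - 13) ≡ 28/28 mod 31. 28⁻¹ ≡ 10 (mod 31) since 28·10 = 280 ≡ 1, so λ ≡ 1.
  x = λ² - 13 - 10 = 1 - 23 ≡ 9; y = λ·(13 - 9) - 29 ≡ 6. → (9, 6)
3Q = (9, 6).
Finally 4P + 3Q:
(18, 20) + (9, 6). λ = (6 - 20)/(9 - 18) ≡ 17/22 mod 31. 22⁻¹ ≡ 24 (mod 31), so λ ≡ 5.
  x = λ² - 18 - 9 = 25 - 27 ≡ 29; y = λ·(18 - 29) - 20 ≡ 18. → (29, 18)

(29, 18)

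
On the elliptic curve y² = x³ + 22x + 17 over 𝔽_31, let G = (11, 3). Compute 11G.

(19, 3)

Repeated addition: build up to 11G.
2G: tangent at (11, 3): λ = (3·11² + 22)/(2·3) ≡ 13/6. 6⁻¹ ≡ 26 (mod 31), so λ ≡ 13·26 ≡ 28.
  x = λ² - 11 - 11 = 784 - 22 ≡ 18; y = λ·(11 - 18) - 3 ≡ 18. → (18, 18)
3G: (18, 18) + (11, 3). λ = (3 - 18)/(11 - 18) ≡ 16/24 mod 31. 24⁻¹ ≡ 22 (mod 31) since 24·22 = 528 ≡ 1, so λ ≡ 11.
  x = λ² - 18 - 11 = 121 - 29 ≡ 30; y = λ·(18 - 30) - 18 ≡ 5. → (30, 5)
4G: (30, 5) + (11, 3). λ = (3 - 5)/(11 - 30) ≡ 29/12 mod 31. 12⁻¹ ≡ 13 (mod 31) since 12·13 = 156 ≡ 1, so λ ≡ 5.
  x = λ² - 30 - 11 = 25 - 41 ≡ 15; y = λ·(30 - 15) - 5 ≡ 8. → (15, 8)
5G: (15, 8) + (11, 3). λ = (3 - 8)/(11 - 15) ≡ 26/27 mod 31. 27⁻¹ ≡ 23 (mod 31), so λ ≡ 9.
  x = λ² - 15 - 11 = 81 - 26 ≡ 24; y = λ·(15 - 24) - 8 ≡ 4. → (24, 4)
6G: (24, 4) + (11, 3). λ = (3 - 4)/(11 - 24) ≡ 30/18 mod 31. 18⁻¹ ≡ 19 (mod 31), so λ ≡ 12.
  x = λ² - 24 - 11 = 144 - 35 ≡ 16; y = λ·(24 - 16) - 4 ≡ 30. → (16, 30)
7G: (16, 30) + (11, 3). λ = (3 - 30)/(11 - 16) ≡ 4/26 mod 31. 26⁻¹ ≡ 6 (mod 31), so λ ≡ 24.
  x = λ² - 16 - 11 = 576 - 27 ≡ 22; y = λ·(16 - 22) - 30 ≡ 12. → (22, 12)
8G: (22, 12) + (11, 3). λ = (3 - 12)/(11 - 22) ≡ 22/20 mod 31. 20⁻¹ ≡ 14 (mod 31), so λ ≡ 29.
  x = λ² - 22 - 11 = 841 - 33 ≡ 2; y = λ·(22 - 2) - 12 ≡ 10. → (2, 10)
9G: (2, 10) + (11, 3). λ = (3 - 10)/(11 - 2) ≡ 24/9 mod 31. 9⁻¹ ≡ 7 (mod 31), so λ ≡ 13.
  x = λ² - 2 - 11 = 169 - 13 ≡ 1; y = λ·(2 - 1) - 10 ≡ 3. → (1, 3)
10G: (1, 3) + (11, 3). λ = (3 - 3)/(11 - 1) ≡ 0/10 mod 31. 10⁻¹ ≡ 28 (mod 31), so λ ≡ 0.
  x = λ² - 1 - 11 = 0 - 12 ≡ 19; y = λ·(1 - 19) - 3 ≡ 28. → (19, 28)
11G: (19, 28) + (11, 3). λ = (3 - 28)/(11 - 19) ≡ 6/23 mod 31. 23⁻¹ ≡ 27 (mod 31), so λ ≡ 7.
  x = λ² - 19 - 11 = 49 - 30 ≡ 19; y = λ·(19 - 19) - 28 ≡ 3. → (19, 3)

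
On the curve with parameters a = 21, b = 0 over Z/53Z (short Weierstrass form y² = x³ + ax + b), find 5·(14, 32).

Write Q = (14, 32).
Double-and-add on 5 = (101)₂. Start with Q = (14, 32) for the leading 1-bit.
double: tangent at (14, 32): λ = (3·14² + 21)/(2·32) ≡ 26/11. 11⁻¹ ≡ 29 (mod 53) since 11·29 = 319 ≡ 1, so λ ≡ 26·29 ≡ 12.
  x = λ² - 14 - 14 = 144 - 28 ≡ 10; y = λ·(14 - 10) - 32 ≡ 16. → (10, 16)
double: tangent at (10, 16): λ = (3·10² + 21)/(2·16) ≡ 3/32. 32⁻¹ ≡ 5 (mod 53) since 32·5 = 160 ≡ 1, so λ ≡ 3·5 ≡ 15.
  x = λ² - 10 - 10 = 225 - 20 ≡ 46; y = λ·(10 - 46) - 16 ≡ 27. → (46, 27)
add Q: (46, 27) + (14, 32). λ = (32 - 27)/(14 - 46) ≡ 5/21 mod 53. 21⁻¹ ≡ 48 (mod 53), so λ ≡ 28.
  x = λ² - 46 - 14 = 784 - 60 ≡ 35; y = λ·(46 - 35) - 27 ≡ 16. → (35, 16)

(35, 16)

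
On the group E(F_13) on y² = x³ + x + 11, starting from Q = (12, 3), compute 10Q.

Double-and-add on 10 = (1010)₂. Start with Q = (12, 3) for the leading 1-bit.
double: tangent at (12, 3): λ = (3·12² + 1)/(2·3) ≡ 4/6. 6⁻¹ ≡ 11 (mod 13), so λ ≡ 4·11 ≡ 5.
  x = λ² - 12 - 12 = 25 - 24 ≡ 1; y = λ·(12 - 1) - 3 ≡ 0. → (1, 0)
double: (1, 0) + (1, 0): same x and y₁ ≡ -y₂, so the sum is the point at infinity.
add Q: the point at infinity + (12, 3) = (12, 3) (identity).
double: tangent at (12, 3): λ = (3·12² + 1)/(2·3) ≡ 4/6. 6⁻¹ ≡ 11 (mod 13) since 6·11 = 66 ≡ 1, so λ ≡ 4·11 ≡ 5.
  x = λ² - 12 - 12 = 25 - 24 ≡ 1; y = λ·(12 - 1) - 3 ≡ 0. → (1, 0)

(1, 0)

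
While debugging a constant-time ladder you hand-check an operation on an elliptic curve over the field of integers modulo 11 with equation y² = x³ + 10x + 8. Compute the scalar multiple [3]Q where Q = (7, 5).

Repeated addition: build up to 3Q.
2Q: tangent at (7, 5): λ = (3·7² + 10)/(2·5) ≡ 3/10. 10⁻¹ ≡ 10 (mod 11) since 10·10 = 100 ≡ 1, so λ ≡ 3·10 ≡ 8.
  x = λ² - 7 - 7 = 64 - 14 ≡ 6; y = λ·(7 - 6) - 5 ≡ 3. → (6, 3)
3Q: (6, 3) + (7, 5). λ = (5 - 3)/(7 - 6) ≡ 2/1 mod 11. 1⁻¹ ≡ 1 (mod 11), so λ ≡ 2.
  x = λ² - 6 - 7 = 4 - 13 ≡ 2; y = λ·(6 - 2) - 3 ≡ 5. → (2, 5)

(2, 5)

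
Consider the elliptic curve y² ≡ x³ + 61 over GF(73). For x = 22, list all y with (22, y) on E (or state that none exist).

none

x³ + 0x + 61 = 10709 ≡ 51 (mod 73).
51 is a non-residue mod 73; no y exists.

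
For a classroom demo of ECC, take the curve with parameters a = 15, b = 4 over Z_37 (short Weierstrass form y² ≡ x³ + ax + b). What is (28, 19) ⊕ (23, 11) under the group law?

(28, 19) + (23, 11). λ = (11 - 19)/(23 - 28) ≡ 29/32 mod 37. 32⁻¹ ≡ 22 (mod 37) since 32·22 = 704 ≡ 1, so λ ≡ 9.
  x = λ² - 28 - 23 = 81 - 51 ≡ 30; y = λ·(28 - 30) - 19 ≡ 0. → (30, 0)

(30, 0)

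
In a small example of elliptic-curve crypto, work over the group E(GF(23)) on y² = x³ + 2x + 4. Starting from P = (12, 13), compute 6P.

Repeated addition: build up to 6P.
2P: tangent at (12, 13): λ = (3·12² + 2)/(2·13) ≡ 20/3. 3⁻¹ ≡ 8 (mod 23) since 3·8 = 24 ≡ 1, so λ ≡ 20·8 ≡ 22.
  x = λ² - 12 - 12 = 484 - 24 ≡ 0; y = λ·(12 - 0) - 13 ≡ 21. → (0, 21)
3P: (0, 21) + (12, 13). λ = (13 - 21)/(12 - 0) ≡ 15/12 mod 23. 12⁻¹ ≡ 2 (mod 23), so λ ≡ 7.
  x = λ² - 0 - 12 = 49 - 12 ≡ 14; y = λ·(0 - 14) - 21 ≡ 19. → (14, 19)
4P: (14, 19) + (12, 13). λ = (13 - 19)/(12 - 14) ≡ 17/21 mod 23. 21⁻¹ ≡ 11 (mod 23), so λ ≡ 3.
  x = λ² - 14 - 12 = 9 - 26 ≡ 6; y = λ·(14 - 6) - 19 ≡ 5. → (6, 5)
5P: (6, 5) + (12, 13). λ = (13 - 5)/(12 - 6) ≡ 8/6 mod 23. 6⁻¹ ≡ 4 (mod 23) since 6·4 = 24 ≡ 1, so λ ≡ 9.
  x = λ² - 6 - 12 = 81 - 18 ≡ 17; y = λ·(6 - 17) - 5 ≡ 11. → (17, 11)
6P: (17, 11) + (12, 13). λ = (13 - 11)/(12 - 17) ≡ 2/18 mod 23. 18⁻¹ ≡ 9 (mod 23), so λ ≡ 18.
  x = λ² - 17 - 12 = 324 - 29 ≡ 19; y = λ·(17 - 19) - 11 ≡ 22. → (19, 22)

(19, 22)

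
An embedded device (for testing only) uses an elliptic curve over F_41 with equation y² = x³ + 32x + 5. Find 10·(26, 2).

Write Q = (26, 2).
Repeated addition: build up to 10Q.
2Q: tangent at (26, 2): λ = (3·26² + 32)/(2·2) ≡ 10/4. 4⁻¹ ≡ 31 (mod 41) since 4·31 = 124 ≡ 1, so λ ≡ 10·31 ≡ 23.
  x = λ² - 26 - 26 = 529 - 52 ≡ 26; y = λ·(26 - 26) - 2 ≡ 39. → (26, 39)
3Q: (26, 39) + (26, 2): same x and y₁ ≡ -y₂, so the sum is O.
4Q: O + (26, 2) = (26, 2) (identity).
5Q: tangent at (26, 2): λ = (3·26² + 32)/(2·2) ≡ 10/4. 4⁻¹ ≡ 31 (mod 41), so λ ≡ 10·31 ≡ 23.
  x = λ² - 26 - 26 = 529 - 52 ≡ 26; y = λ·(26 - 26) - 2 ≡ 39. → (26, 39)
6Q: (26, 39) + (26, 2): same x and y₁ ≡ -y₂, so the sum is O.
7Q: O + (26, 2) = (26, 2) (identity).
8Q: tangent at (26, 2): λ = (3·26² + 32)/(2·2) ≡ 10/4. 4⁻¹ ≡ 31 (mod 41) since 4·31 = 124 ≡ 1, so λ ≡ 10·31 ≡ 23.
  x = λ² - 26 - 26 = 529 - 52 ≡ 26; y = λ·(26 - 26) - 2 ≡ 39. → (26, 39)
9Q: (26, 39) + (26, 2): same x and y₁ ≡ -y₂, so the sum is O.
10Q: O + (26, 2) = (26, 2) (identity).

(26, 2)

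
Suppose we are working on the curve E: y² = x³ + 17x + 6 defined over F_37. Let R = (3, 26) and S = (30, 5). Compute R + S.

(3, 26) + (30, 5). λ = (5 - 26)/(30 - 3) ≡ 16/27 mod 37. 27⁻¹ ≡ 11 (mod 37), so λ ≡ 28.
  x = λ² - 3 - 30 = 784 - 33 ≡ 11; y = λ·(3 - 11) - 26 ≡ 9. → (11, 9)

(11, 9)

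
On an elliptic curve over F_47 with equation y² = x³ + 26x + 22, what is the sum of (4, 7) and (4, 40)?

The two points share x = 4 and their y-coordinates satisfy 7 + 40 ≡ 0 (mod 47), so they are inverses. Their sum is the point at infinity.

O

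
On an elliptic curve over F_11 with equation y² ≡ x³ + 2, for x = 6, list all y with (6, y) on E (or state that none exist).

3, 8

x³ + 0x + 2 = 218 ≡ 9 (mod 11).
Square roots of 9 mod 11: 3 and 8 (since 3² = 9 ≡ 9).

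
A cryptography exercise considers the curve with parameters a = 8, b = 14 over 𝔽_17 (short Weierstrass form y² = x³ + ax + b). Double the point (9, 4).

tangent at (9, 4): λ = (3·9² + 8)/(2·4) ≡ 13/8. 8⁻¹ ≡ 15 (mod 17) since 8·15 = 120 ≡ 1, so λ ≡ 13·15 ≡ 8.
  x = λ² - 9 - 9 = 64 - 18 ≡ 12; y = λ·(9 - 12) - 4 ≡ 6. → (12, 6)

(12, 6)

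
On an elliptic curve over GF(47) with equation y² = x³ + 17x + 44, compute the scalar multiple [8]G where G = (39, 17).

(18, 5)

Double-and-add on 8 = (1000)₂. Start with G = (39, 17) for the leading 1-bit.
double: tangent at (39, 17): λ = (3·39² + 17)/(2·17) ≡ 21/34. 34⁻¹ ≡ 18 (mod 47), so λ ≡ 21·18 ≡ 2.
  x = λ² - 39 - 39 = 4 - 78 ≡ 20; y = λ·(39 - 20) - 17 ≡ 21. → (20, 21)
double: tangent at (20, 21): λ = (3·20² + 17)/(2·21) ≡ 42/42. 42⁻¹ ≡ 28 (mod 47), so λ ≡ 42·28 ≡ 1.
  x = λ² - 20 - 20 = 1 - 40 ≡ 8; y = λ·(20 - 8) - 21 ≡ 38. → (8, 38)
double: tangent at (8, 38): λ = (3·8² + 17)/(2·38) ≡ 21/29. 29⁻¹ ≡ 13 (mod 47), so λ ≡ 21·13 ≡ 38.
  x = λ² - 8 - 8 = 1444 - 16 ≡ 18; y = λ·(8 - 18) - 38 ≡ 5. → (18, 5)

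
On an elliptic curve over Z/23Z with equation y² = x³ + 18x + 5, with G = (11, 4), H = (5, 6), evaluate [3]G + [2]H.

First 3G:
Repeated addition: build up to 3G.
2G: tangent at (11, 4): λ = (3·11² + 18)/(2·4) ≡ 13/8. 8⁻¹ ≡ 3 (mod 23) since 8·3 = 24 ≡ 1, so λ ≡ 13·3 ≡ 16.
  x = λ² - 11 - 11 = 256 - 22 ≡ 4; y = λ·(11 - 4) - 4 ≡ 16. → (4, 16)
3G: (4, 16) + (11, 4). λ = (4 - 16)/(11 - 4) ≡ 11/7 mod 23. 7⁻¹ ≡ 10 (mod 23), so λ ≡ 18.
  x = λ² - 4 - 11 = 324 - 15 ≡ 10; y = λ·(4 - 10) - 16 ≡ 14. → (10, 14)
3G = (10, 14).
Next 2H:
Repeated addition: build up to 2H.
2H: tangent at (5, 6): λ = (3·5² + 18)/(2·6) ≡ 1/12. 12⁻¹ ≡ 2 (mod 23) since 12·2 = 24 ≡ 1, so λ ≡ 1·2 ≡ 2.
  x = λ² - 5 - 5 = 4 - 10 ≡ 17; y = λ·(5 - 17) - 6 ≡ 16. → (17, 16)
2H = (17, 16).
Finally 3G + 2H:
(10, 14) + (17, 16). λ = (16 - 14)/(17 - 10) ≡ 2/7 mod 23. 7⁻¹ ≡ 10 (mod 23), so λ ≡ 20.
  x = λ² - 10 - 17 = 400 - 27 ≡ 5; y = λ·(10 - 5) - 14 ≡ 17. → (5, 17)

(5, 17)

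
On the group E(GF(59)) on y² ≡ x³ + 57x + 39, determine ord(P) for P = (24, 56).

2P: tangent at (24, 56): λ = (3·24² + 57)/(2·56) ≡ 15/53. 53⁻¹ ≡ 49 (mod 59), so λ ≡ 15·49 ≡ 27.
  x = λ² - 24 - 24 = 729 - 48 ≡ 32; y = λ·(24 - 32) - 56 ≡ 23. → (32, 23)
3P: (32, 23) + (24, 56). λ = (56 - 23)/(24 - 32) ≡ 33/51 mod 59. 51⁻¹ ≡ 22 (mod 59) since 51·22 = 1122 ≡ 1, so λ ≡ 18.
  x = λ² - 32 - 24 = 324 - 56 ≡ 32; y = λ·(32 - 32) - 23 ≡ 36. → (32, 36)
4P: (32, 36) + (24, 56). λ = (56 - 36)/(24 - 32) ≡ 20/51 mod 59. 51⁻¹ ≡ 22 (mod 59) since 51·22 = 1122 ≡ 1, so λ ≡ 27.
  x = λ² - 32 - 24 = 729 - 56 ≡ 24; y = λ·(32 - 24) - 36 ≡ 3. → (24, 3)
5P: (24, 3) + (24, 56): same x and y₁ ≡ -y₂, so the sum is 𝒪.
5P = 𝒪, so the order is 5.

5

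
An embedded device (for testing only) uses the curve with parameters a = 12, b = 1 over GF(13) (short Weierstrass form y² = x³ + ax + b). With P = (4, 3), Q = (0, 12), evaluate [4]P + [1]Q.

First 4P:
Double-and-add on 4 = (100)₂. Start with P = (4, 3) for the leading 1-bit.
double: tangent at (4, 3): λ = (3·4² + 12)/(2·3) ≡ 8/6. 6⁻¹ ≡ 11 (mod 13) since 6·11 = 66 ≡ 1, so λ ≡ 8·11 ≡ 10.
  x = λ² - 4 - 4 = 100 - 8 ≡ 1; y = λ·(4 - 1) - 3 ≡ 1. → (1, 1)
double: tangent at (1, 1): λ = (3·1² + 12)/(2·1) ≡ 2/2. 2⁻¹ ≡ 7 (mod 13), so λ ≡ 2·7 ≡ 1.
  x = λ² - 1 - 1 = 1 - 2 ≡ 12; y = λ·(1 - 12) - 1 ≡ 1. → (12, 1)
4P = (12, 1).
Finally 4P + Q:
(12, 1) + (0, 12). λ = (12 - 1)/(0 - 12) ≡ 11/1 mod 13. 1⁻¹ ≡ 1 (mod 13), so λ ≡ 11.
  x = λ² - 12 - 0 = 121 - 12 ≡ 5; y = λ·(12 - 5) - 1 ≡ 11. → (5, 11)

(5, 11)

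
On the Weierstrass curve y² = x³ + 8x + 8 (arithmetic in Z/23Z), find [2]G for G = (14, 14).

(20, 16)

tangent at (14, 14): λ = (3·14² + 8)/(2·14) ≡ 21/5. 5⁻¹ ≡ 14 (mod 23), so λ ≡ 21·14 ≡ 18.
  x = λ² - 14 - 14 = 324 - 28 ≡ 20; y = λ·(14 - 20) - 14 ≡ 16. → (20, 16)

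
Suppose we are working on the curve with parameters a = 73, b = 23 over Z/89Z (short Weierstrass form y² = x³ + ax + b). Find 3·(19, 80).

(83, 9)

Write P = (19, 80).
Repeated addition: build up to 3P.
2P: tangent at (19, 80): λ = (3·19² + 73)/(2·80) ≡ 88/71. 71⁻¹ ≡ 84 (mod 89) since 71·84 = 5964 ≡ 1, so λ ≡ 88·84 ≡ 5.
  x = λ² - 19 - 19 = 25 - 38 ≡ 76; y = λ·(19 - 76) - 80 ≡ 80. → (76, 80)
3P: (76, 80) + (19, 80). λ = (80 - 80)/(19 - 76) ≡ 0/32 mod 89. 32⁻¹ ≡ 64 (mod 89) since 32·64 = 2048 ≡ 1, so λ ≡ 0.
  x = λ² - 76 - 19 = 0 - 95 ≡ 83; y = λ·(76 - 83) - 80 ≡ 9. → (83, 9)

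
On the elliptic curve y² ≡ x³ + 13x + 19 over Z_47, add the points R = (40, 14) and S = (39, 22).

(40, 14) + (39, 22). λ = (22 - 14)/(39 - 40) ≡ 8/46 mod 47. 46⁻¹ ≡ 46 (mod 47), so λ ≡ 39.
  x = λ² - 40 - 39 = 1521 - 79 ≡ 32; y = λ·(40 - 32) - 14 ≡ 16. → (32, 16)

(32, 16)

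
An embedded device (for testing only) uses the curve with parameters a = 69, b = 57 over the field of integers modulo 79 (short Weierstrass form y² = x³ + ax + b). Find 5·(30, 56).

(53, 68)

Write P = (30, 56).
Repeated addition: build up to 5P.
2P: tangent at (30, 56): λ = (3·30² + 69)/(2·56) ≡ 4/33. 33⁻¹ ≡ 12 (mod 79), so λ ≡ 4·12 ≡ 48.
  x = λ² - 30 - 30 = 2304 - 60 ≡ 32; y = λ·(30 - 32) - 56 ≡ 6. → (32, 6)
3P: (32, 6) + (30, 56). λ = (56 - 6)/(30 - 32) ≡ 50/77 mod 79. 77⁻¹ ≡ 39 (mod 79), so λ ≡ 54.
  x = λ² - 32 - 30 = 2916 - 62 ≡ 10; y = λ·(32 - 10) - 6 ≡ 76. → (10, 76)
4P: (10, 76) + (30, 56). λ = (56 - 76)/(30 - 10) ≡ 59/20 mod 79. 20⁻¹ ≡ 4 (mod 79) since 20·4 = 80 ≡ 1, so λ ≡ 78.
  x = λ² - 10 - 30 = 6084 - 40 ≡ 40; y = λ·(10 - 40) - 76 ≡ 33. → (40, 33)
5P: (40, 33) + (30, 56). λ = (56 - 33)/(30 - 40) ≡ 23/69 mod 79. 69⁻¹ ≡ 71 (mod 79), so λ ≡ 53.
  x = λ² - 40 - 30 = 2809 - 70 ≡ 53; y = λ·(40 - 53) - 33 ≡ 68. → (53, 68)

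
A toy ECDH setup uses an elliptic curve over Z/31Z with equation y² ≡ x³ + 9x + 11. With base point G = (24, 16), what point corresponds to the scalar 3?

(28, 22)

Repeated addition: build up to 3G.
2G: tangent at (24, 16): λ = (3·24² + 9)/(2·16) ≡ 1/1. 1⁻¹ ≡ 1 (mod 31) since 1·1 = 1 ≡ 1, so λ ≡ 1·1 ≡ 1.
  x = λ² - 24 - 24 = 1 - 48 ≡ 15; y = λ·(24 - 15) - 16 ≡ 24. → (15, 24)
3G: (15, 24) + (24, 16). λ = (16 - 24)/(24 - 15) ≡ 23/9 mod 31. 9⁻¹ ≡ 7 (mod 31), so λ ≡ 6.
  x = λ² - 15 - 24 = 36 - 39 ≡ 28; y = λ·(15 - 28) - 24 ≡ 22. → (28, 22)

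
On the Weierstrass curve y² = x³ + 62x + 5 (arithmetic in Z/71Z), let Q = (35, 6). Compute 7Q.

(40, 10)

Repeated addition: build up to 7Q.
2Q: tangent at (35, 6): λ = (3·35² + 62)/(2·6) ≡ 45/12. 12⁻¹ ≡ 6 (mod 71), so λ ≡ 45·6 ≡ 57.
  x = λ² - 35 - 35 = 3249 - 70 ≡ 55; y = λ·(35 - 55) - 6 ≡ 61. → (55, 61)
3Q: (55, 61) + (35, 6). λ = (6 - 61)/(35 - 55) ≡ 16/51 mod 71. 51⁻¹ ≡ 39 (mod 71), so λ ≡ 56.
  x = λ² - 55 - 35 = 3136 - 90 ≡ 64; y = λ·(55 - 64) - 61 ≡ 3. → (64, 3)
4Q: (64, 3) + (35, 6). λ = (6 - 3)/(35 - 64) ≡ 3/42 mod 71. 42⁻¹ ≡ 22 (mod 71), so λ ≡ 66.
  x = λ² - 64 - 35 = 4356 - 99 ≡ 68; y = λ·(64 - 68) - 3 ≡ 17. → (68, 17)
5Q: (68, 17) + (35, 6). λ = (6 - 17)/(35 - 68) ≡ 60/38 mod 71. 38⁻¹ ≡ 43 (mod 71) since 38·43 = 1634 ≡ 1, so λ ≡ 24.
  x = λ² - 68 - 35 = 576 - 103 ≡ 47; y = λ·(68 - 47) - 17 ≡ 61. → (47, 61)
6Q: (47, 61) + (35, 6). λ = (6 - 61)/(35 - 47) ≡ 16/59 mod 71. 59⁻¹ ≡ 65 (mod 71), so λ ≡ 46.
  x = λ² - 47 - 35 = 2116 - 82 ≡ 46; y = λ·(47 - 46) - 61 ≡ 56. → (46, 56)
7Q: (46, 56) + (35, 6). λ = (6 - 56)/(35 - 46) ≡ 21/60 mod 71. 60⁻¹ ≡ 58 (mod 71), so λ ≡ 11.
  x = λ² - 46 - 35 = 121 - 81 ≡ 40; y = λ·(46 - 40) - 56 ≡ 10. → (40, 10)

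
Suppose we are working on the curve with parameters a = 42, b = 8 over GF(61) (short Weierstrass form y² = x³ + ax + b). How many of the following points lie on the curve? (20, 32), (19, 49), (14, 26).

(20, 32): 32² ≡ 48, rhs ≡ 3 → off.
(19, 49): 49² ≡ 22, rhs ≡ 40 → off.
(14, 26): 26² ≡ 5, rhs ≡ 46 → off.

0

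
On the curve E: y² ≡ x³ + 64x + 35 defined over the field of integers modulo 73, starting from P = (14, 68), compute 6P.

(23, 60)

Repeated addition: build up to 6P.
2P: tangent at (14, 68): λ = (3·14² + 64)/(2·68) ≡ 68/63. 63⁻¹ ≡ 51 (mod 73) since 63·51 = 3213 ≡ 1, so λ ≡ 68·51 ≡ 37.
  x = λ² - 14 - 14 = 1369 - 28 ≡ 27; y = λ·(14 - 27) - 68 ≡ 35. → (27, 35)
3P: (27, 35) + (14, 68). λ = (68 - 35)/(14 - 27) ≡ 33/60 mod 73. 60⁻¹ ≡ 28 (mod 73) since 60·28 = 1680 ≡ 1, so λ ≡ 48.
  x = λ² - 27 - 14 = 2304 - 41 ≡ 0; y = λ·(27 - 0) - 35 ≡ 20. → (0, 20)
4P: (0, 20) + (14, 68). λ = (68 - 20)/(14 - 0) ≡ 48/14 mod 73. 14⁻¹ ≡ 47 (mod 73), so λ ≡ 66.
  x = λ² - 0 - 14 = 4356 - 14 ≡ 35; y = λ·(0 - 35) - 20 ≡ 6. → (35, 6)
5P: (35, 6) + (14, 68). λ = (68 - 6)/(14 - 35) ≡ 62/52 mod 73. 52⁻¹ ≡ 66 (mod 73) since 52·66 = 3432 ≡ 1, so λ ≡ 4.
  x = λ² - 35 - 14 = 16 - 49 ≡ 40; y = λ·(35 - 40) - 6 ≡ 47. → (40, 47)
6P: (40, 47) + (14, 68). λ = (68 - 47)/(14 - 40) ≡ 21/47 mod 73. 47⁻¹ ≡ 14 (mod 73), so λ ≡ 2.
  x = λ² - 40 - 14 = 4 - 54 ≡ 23; y = λ·(40 - 23) - 47 ≡ 60. → (23, 60)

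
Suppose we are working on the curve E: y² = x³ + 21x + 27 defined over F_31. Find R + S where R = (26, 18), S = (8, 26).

(6, 11)

(26, 18) + (8, 26). λ = (26 - 18)/(8 - 26) ≡ 8/13 mod 31. 13⁻¹ ≡ 12 (mod 31), so λ ≡ 3.
  x = λ² - 26 - 8 = 9 - 34 ≡ 6; y = λ·(26 - 6) - 18 ≡ 11. → (6, 11)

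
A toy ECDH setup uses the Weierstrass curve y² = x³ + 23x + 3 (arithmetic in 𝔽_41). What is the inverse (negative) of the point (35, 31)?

(35, 10)

-(35, 31) = (35, -31 mod 41) = (35, 10).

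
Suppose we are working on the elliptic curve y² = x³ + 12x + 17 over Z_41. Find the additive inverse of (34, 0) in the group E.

(34, 0)

-(34, 0) = (34, -0 mod 41) = (34, 0).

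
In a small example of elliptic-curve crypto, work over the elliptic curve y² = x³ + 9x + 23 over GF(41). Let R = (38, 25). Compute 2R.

tangent at (38, 25): λ = (3·38² + 9)/(2·25) ≡ 36/9. 9⁻¹ ≡ 32 (mod 41), so λ ≡ 36·32 ≡ 4.
  x = λ² - 38 - 38 = 16 - 76 ≡ 22; y = λ·(38 - 22) - 25 ≡ 39. → (22, 39)

(22, 39)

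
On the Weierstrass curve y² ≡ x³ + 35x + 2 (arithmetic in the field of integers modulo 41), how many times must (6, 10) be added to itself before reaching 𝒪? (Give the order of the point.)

2P: tangent at (6, 10): λ = (3·6² + 35)/(2·10) ≡ 20/20. 20⁻¹ ≡ 39 (mod 41) since 20·39 = 780 ≡ 1, so λ ≡ 20·39 ≡ 1.
  x = λ² - 6 - 6 = 1 - 12 ≡ 30; y = λ·(6 - 30) - 10 ≡ 7. → (30, 7)
3P: (30, 7) + (6, 10). λ = (10 - 7)/(6 - 30) ≡ 3/17 mod 41. 17⁻¹ ≡ 29 (mod 41) since 17·29 = 493 ≡ 1, so λ ≡ 5.
  x = λ² - 30 - 6 = 25 - 36 ≡ 30; y = λ·(30 - 30) - 7 ≡ 34. → (30, 34)
4P: (30, 34) + (6, 10). λ = (10 - 34)/(6 - 30) ≡ 17/17 mod 41. 17⁻¹ ≡ 29 (mod 41), so λ ≡ 1.
  x = λ² - 30 - 6 = 1 - 36 ≡ 6; y = λ·(30 - 6) - 34 ≡ 31. → (6, 31)
5P: (6, 31) + (6, 10): same x and y₁ ≡ -y₂, so the sum is 𝒪.
5P = 𝒪, so the order is 5.

5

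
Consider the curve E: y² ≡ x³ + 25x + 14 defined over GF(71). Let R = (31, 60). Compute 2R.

(52, 63)

tangent at (31, 60): λ = (3·31² + 25)/(2·60) ≡ 68/49. 49⁻¹ ≡ 29 (mod 71), so λ ≡ 68·29 ≡ 55.
  x = λ² - 31 - 31 = 3025 - 62 ≡ 52; y = λ·(31 - 52) - 60 ≡ 63. → (52, 63)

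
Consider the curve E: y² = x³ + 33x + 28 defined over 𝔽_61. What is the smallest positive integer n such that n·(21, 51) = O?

10

2P: tangent at (21, 51): λ = (3·21² + 33)/(2·51) ≡ 14/41. 41⁻¹ ≡ 3 (mod 61) since 41·3 = 123 ≡ 1, so λ ≡ 14·3 ≡ 42.
  x = λ² - 21 - 21 = 1764 - 42 ≡ 14; y = λ·(21 - 14) - 51 ≡ 60. → (14, 60)
3P: (14, 60) + (21, 51). λ = (51 - 60)/(21 - 14) ≡ 52/7 mod 61. 7⁻¹ ≡ 35 (mod 61), so λ ≡ 51.
  x = λ² - 14 - 21 = 2601 - 35 ≡ 4; y = λ·(14 - 4) - 60 ≡ 23. → (4, 23)
4P: (4, 23) + (21, 51). λ = (51 - 23)/(21 - 4) ≡ 28/17 mod 61. 17⁻¹ ≡ 18 (mod 61) since 17·18 = 306 ≡ 1, so λ ≡ 16.
  x = λ² - 4 - 21 = 256 - 25 ≡ 48; y = λ·(4 - 48) - 23 ≡ 5. → (48, 5)
5P: (48, 5) + (21, 51). λ = (51 - 5)/(21 - 48) ≡ 46/34 mod 61. 34⁻¹ ≡ 9 (mod 61), so λ ≡ 48.
  x = λ² - 48 - 21 = 2304 - 69 ≡ 39; y = λ·(48 - 39) - 5 ≡ 0. → (39, 0)
6P: (39, 0) + (21, 51). λ = (51 - 0)/(21 - 39) ≡ 51/43 mod 61. 43⁻¹ ≡ 44 (mod 61) since 43·44 = 1892 ≡ 1, so λ ≡ 48.
  x = λ² - 39 - 21 = 2304 - 60 ≡ 48; y = λ·(39 - 48) - 0 ≡ 56. → (48, 56)
7P: (48, 56) + (21, 51). λ = (51 - 56)/(21 - 48) ≡ 56/34 mod 61. 34⁻¹ ≡ 9 (mod 61) since 34·9 = 306 ≡ 1, so λ ≡ 16.
  x = λ² - 48 - 21 = 256 - 69 ≡ 4; y = λ·(48 - 4) - 56 ≡ 38. → (4, 38)
8P: (4, 38) + (21, 51). λ = (51 - 38)/(21 - 4) ≡ 13/17 mod 61. 17⁻¹ ≡ 18 (mod 61), so λ ≡ 51.
  x = λ² - 4 - 21 = 2601 - 25 ≡ 14; y = λ·(4 - 14) - 38 ≡ 1. → (14, 1)
9P: (14, 1) + (21, 51). λ = (51 - 1)/(21 - 14) ≡ 50/7 mod 61. 7⁻¹ ≡ 35 (mod 61), so λ ≡ 42.
  x = λ² - 14 - 21 = 1764 - 35 ≡ 21; y = λ·(14 - 21) - 1 ≡ 10. → (21, 10)
10P: (21, 10) + (21, 51): same x and y₁ ≡ -y₂, so the sum is O.
10P = O, so the order is 10.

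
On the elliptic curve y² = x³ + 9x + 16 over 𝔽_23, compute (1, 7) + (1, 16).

O

The two points share x = 1 and their y-coordinates satisfy 7 + 16 ≡ 0 (mod 23), so they are inverses. Their sum is O.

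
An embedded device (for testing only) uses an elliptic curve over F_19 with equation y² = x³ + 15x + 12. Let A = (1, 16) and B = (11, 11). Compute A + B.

(12, 18)

(1, 16) + (11, 11). λ = (11 - 16)/(11 - 1) ≡ 14/10 mod 19. 10⁻¹ ≡ 2 (mod 19), so λ ≡ 9.
  x = λ² - 1 - 11 = 81 - 12 ≡ 12; y = λ·(1 - 12) - 16 ≡ 18. → (12, 18)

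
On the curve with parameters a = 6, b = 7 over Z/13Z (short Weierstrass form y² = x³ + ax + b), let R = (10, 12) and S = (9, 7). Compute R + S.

(6, 8)

(10, 12) + (9, 7). λ = (7 - 12)/(9 - 10) ≡ 8/12 mod 13. 12⁻¹ ≡ 12 (mod 13), so λ ≡ 5.
  x = λ² - 10 - 9 = 25 - 19 ≡ 6; y = λ·(10 - 6) - 12 ≡ 8. → (6, 8)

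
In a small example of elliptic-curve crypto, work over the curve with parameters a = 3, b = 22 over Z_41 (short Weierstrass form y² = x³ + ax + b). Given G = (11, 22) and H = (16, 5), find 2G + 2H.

(5, 11)

First 2G:
Repeated addition: build up to 2G.
2G: tangent at (11, 22): λ = (3·11² + 3)/(2·22) ≡ 38/3. 3⁻¹ ≡ 14 (mod 41), so λ ≡ 38·14 ≡ 40.
  x = λ² - 11 - 11 = 1600 - 22 ≡ 20; y = λ·(11 - 20) - 22 ≡ 28. → (20, 28)
2G = (20, 28).
Next 2H:
Repeated addition: build up to 2H.
2H: tangent at (16, 5): λ = (3·16² + 3)/(2·5) ≡ 33/10. 10⁻¹ ≡ 37 (mod 41), so λ ≡ 33·37 ≡ 32.
  x = λ² - 16 - 16 = 1024 - 32 ≡ 8; y = λ·(16 - 8) - 5 ≡ 5. → (8, 5)
2H = (8, 5).
Finally 2G + 2H:
(20, 28) + (8, 5). λ = (5 - 28)/(8 - 20) ≡ 18/29 mod 41. 29⁻¹ ≡ 17 (mod 41), so λ ≡ 19.
  x = λ² - 20 - 8 = 361 - 28 ≡ 5; y = λ·(20 - 5) - 28 ≡ 11. → (5, 11)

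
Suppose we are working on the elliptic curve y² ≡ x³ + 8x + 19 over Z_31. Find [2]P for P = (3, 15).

(10, 13)

tangent at (3, 15): λ = (3·3² + 8)/(2·15) ≡ 4/30. 30⁻¹ ≡ 30 (mod 31) since 30·30 = 900 ≡ 1, so λ ≡ 4·30 ≡ 27.
  x = λ² - 3 - 3 = 729 - 6 ≡ 10; y = λ·(3 - 10) - 15 ≡ 13. → (10, 13)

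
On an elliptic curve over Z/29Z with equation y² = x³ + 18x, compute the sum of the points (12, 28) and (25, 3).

(12, 28) + (25, 3). λ = (3 - 28)/(25 - 12) ≡ 4/13 mod 29. 13⁻¹ ≡ 9 (mod 29) since 13·9 = 117 ≡ 1, so λ ≡ 7.
  x = λ² - 12 - 25 = 49 - 37 ≡ 12; y = λ·(12 - 12) - 28 ≡ 1. → (12, 1)

(12, 1)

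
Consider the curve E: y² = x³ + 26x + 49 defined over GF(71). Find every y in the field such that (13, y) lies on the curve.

x³ + 26x + 49 = 2584 ≡ 28 (mod 71).
28 is a non-residue mod 71; no y exists.

none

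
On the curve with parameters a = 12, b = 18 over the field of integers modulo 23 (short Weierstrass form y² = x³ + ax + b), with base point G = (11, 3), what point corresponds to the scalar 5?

(21, 3)

Repeated addition: build up to 5G.
2G: tangent at (11, 3): λ = (3·11² + 12)/(2·3) ≡ 7/6. 6⁻¹ ≡ 4 (mod 23), so λ ≡ 7·4 ≡ 5.
  x = λ² - 11 - 11 = 25 - 22 ≡ 3; y = λ·(11 - 3) - 3 ≡ 14. → (3, 14)
3G: (3, 14) + (11, 3). λ = (3 - 14)/(11 - 3) ≡ 12/8 mod 23. 8⁻¹ ≡ 3 (mod 23), so λ ≡ 13.
  x = λ² - 3 - 11 = 169 - 14 ≡ 17; y = λ·(3 - 17) - 14 ≡ 11. → (17, 11)
4G: (17, 11) + (11, 3). λ = (3 - 11)/(11 - 17) ≡ 15/17 mod 23. 17⁻¹ ≡ 19 (mod 23), so λ ≡ 9.
  x = λ² - 17 - 11 = 81 - 28 ≡ 7; y = λ·(17 - 7) - 11 ≡ 10. → (7, 10)
5G: (7, 10) + (11, 3). λ = (3 - 10)/(11 - 7) ≡ 16/4 mod 23. 4⁻¹ ≡ 6 (mod 23), so λ ≡ 4.
  x = λ² - 7 - 11 = 16 - 18 ≡ 21; y = λ·(7 - 21) - 10 ≡ 3. → (21, 3)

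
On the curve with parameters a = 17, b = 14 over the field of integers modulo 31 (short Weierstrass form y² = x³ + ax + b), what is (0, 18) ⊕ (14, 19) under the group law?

(0, 18) + (14, 19). λ = (19 - 18)/(14 - 0) ≡ 1/14 mod 31. 14⁻¹ ≡ 20 (mod 31) since 14·20 = 280 ≡ 1, so λ ≡ 20.
  x = λ² - 0 - 14 = 400 - 14 ≡ 14; y = λ·(0 - 14) - 18 ≡ 12. → (14, 12)

(14, 12)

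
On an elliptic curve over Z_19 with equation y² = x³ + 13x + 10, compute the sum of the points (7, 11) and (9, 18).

(1, 10)

(7, 11) + (9, 18). λ = (18 - 11)/(9 - 7) ≡ 7/2 mod 19. 2⁻¹ ≡ 10 (mod 19) since 2·10 = 20 ≡ 1, so λ ≡ 13.
  x = λ² - 7 - 9 = 169 - 16 ≡ 1; y = λ·(7 - 1) - 11 ≡ 10. → (1, 10)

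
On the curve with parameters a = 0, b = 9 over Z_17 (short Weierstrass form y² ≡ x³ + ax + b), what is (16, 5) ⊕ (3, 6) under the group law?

(14, 4)

(16, 5) + (3, 6). λ = (6 - 5)/(3 - 16) ≡ 1/4 mod 17. 4⁻¹ ≡ 13 (mod 17), so λ ≡ 13.
  x = λ² - 16 - 3 = 169 - 19 ≡ 14; y = λ·(16 - 14) - 5 ≡ 4. → (14, 4)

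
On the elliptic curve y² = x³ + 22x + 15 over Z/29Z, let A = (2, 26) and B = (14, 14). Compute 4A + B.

(2, 3)

First 4A:
Repeated addition: build up to 4A.
2A: tangent at (2, 26): λ = (3·2² + 22)/(2·26) ≡ 5/23. 23⁻¹ ≡ 24 (mod 29) since 23·24 = 552 ≡ 1, so λ ≡ 5·24 ≡ 4.
  x = λ² - 2 - 2 = 16 - 4 ≡ 12; y = λ·(2 - 12) - 26 ≡ 21. → (12, 21)
3A: (12, 21) + (2, 26). λ = (26 - 21)/(2 - 12) ≡ 5/19 mod 29. 19⁻¹ ≡ 26 (mod 29) since 19·26 = 494 ≡ 1, so λ ≡ 14.
  x = λ² - 12 - 2 = 196 - 14 ≡ 8; y = λ·(12 - 8) - 21 ≡ 6. → (8, 6)
4A: (8, 6) + (2, 26). λ = (26 - 6)/(2 - 8) ≡ 20/23 mod 29. 23⁻¹ ≡ 24 (mod 29) since 23·24 = 552 ≡ 1, so λ ≡ 16.
  x = λ² - 8 - 2 = 256 - 10 ≡ 14; y = λ·(8 - 14) - 6 ≡ 14. → (14, 14)
4A = (14, 14).
Finally 4A + B:
tangent at (14, 14): λ = (3·14² + 22)/(2·14) ≡ 1/28. 28⁻¹ ≡ 28 (mod 29), so λ ≡ 1·28 ≡ 28.
  x = λ² - 14 - 14 = 784 - 28 ≡ 2; y = λ·(14 - 2) - 14 ≡ 3. → (2, 3)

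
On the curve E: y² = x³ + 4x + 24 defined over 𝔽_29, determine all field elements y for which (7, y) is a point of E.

x³ + 4x + 24 = 395 ≡ 18 (mod 29).
18 is a non-residue mod 29; no y exists.

none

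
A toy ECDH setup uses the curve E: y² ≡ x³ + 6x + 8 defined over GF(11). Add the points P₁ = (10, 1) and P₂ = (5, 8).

(10, 1) + (5, 8). λ = (8 - 1)/(5 - 10) ≡ 7/6 mod 11. 6⁻¹ ≡ 2 (mod 11), so λ ≡ 3.
  x = λ² - 10 - 5 = 9 - 15 ≡ 5; y = λ·(10 - 5) - 1 ≡ 3. → (5, 3)

(5, 3)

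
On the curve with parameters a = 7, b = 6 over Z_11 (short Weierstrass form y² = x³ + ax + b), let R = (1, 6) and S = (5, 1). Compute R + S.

(1, 6) + (5, 1). λ = (1 - 6)/(5 - 1) ≡ 6/4 mod 11. 4⁻¹ ≡ 3 (mod 11), so λ ≡ 7.
  x = λ² - 1 - 5 = 49 - 6 ≡ 10; y = λ·(1 - 10) - 6 ≡ 8. → (10, 8)

(10, 8)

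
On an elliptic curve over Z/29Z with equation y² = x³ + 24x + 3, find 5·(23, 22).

(26, 7)

Write Q = (23, 22).
Repeated addition: build up to 5Q.
2Q: tangent at (23, 22): λ = (3·23² + 24)/(2·22) ≡ 16/15. 15⁻¹ ≡ 2 (mod 29), so λ ≡ 16·2 ≡ 3.
  x = λ² - 23 - 23 = 9 - 46 ≡ 21; y = λ·(23 - 21) - 22 ≡ 13. → (21, 13)
3Q: (21, 13) + (23, 22). λ = (22 - 13)/(23 - 21) ≡ 9/2 mod 29. 2⁻¹ ≡ 15 (mod 29) since 2·15 = 30 ≡ 1, so λ ≡ 19.
  x = λ² - 21 - 23 = 361 - 44 ≡ 27; y = λ·(21 - 27) - 13 ≡ 18. → (27, 18)
4Q: (27, 18) + (23, 22). λ = (22 - 18)/(23 - 27) ≡ 4/25 mod 29. 25⁻¹ ≡ 7 (mod 29) since 25·7 = 175 ≡ 1, so λ ≡ 28.
  x = λ² - 27 - 23 = 784 - 50 ≡ 9; y = λ·(27 - 9) - 18 ≡ 22. → (9, 22)
5Q: (9, 22) + (23, 22). λ = (22 - 22)/(23 - 9) ≡ 0/14 mod 29. 14⁻¹ ≡ 27 (mod 29), so λ ≡ 0.
  x = λ² - 9 - 23 = 0 - 32 ≡ 26; y = λ·(9 - 26) - 22 ≡ 7. → (26, 7)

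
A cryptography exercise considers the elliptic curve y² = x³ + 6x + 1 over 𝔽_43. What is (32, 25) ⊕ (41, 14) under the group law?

(32, 25) + (41, 14). λ = (14 - 25)/(41 - 32) ≡ 32/9 mod 43. 9⁻¹ ≡ 24 (mod 43), so λ ≡ 37.
  x = λ² - 32 - 41 = 1369 - 73 ≡ 6; y = λ·(32 - 6) - 25 ≡ 34. → (6, 34)

(6, 34)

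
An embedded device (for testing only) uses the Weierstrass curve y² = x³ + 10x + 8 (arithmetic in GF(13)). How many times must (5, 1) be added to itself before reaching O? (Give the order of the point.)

10

2P: tangent at (5, 1): λ = (3·5² + 10)/(2·1) ≡ 7/2. 2⁻¹ ≡ 7 (mod 13) since 2·7 = 14 ≡ 1, so λ ≡ 7·7 ≡ 10.
  x = λ² - 5 - 5 = 100 - 10 ≡ 12; y = λ·(5 - 12) - 1 ≡ 7. → (12, 7)
3P: (12, 7) + (5, 1). λ = (1 - 7)/(5 - 12) ≡ 7/6 mod 13. 6⁻¹ ≡ 11 (mod 13) since 6·11 = 66 ≡ 1, so λ ≡ 12.
  x = λ² - 12 - 5 = 144 - 17 ≡ 10; y = λ·(12 - 10) - 7 ≡ 4. → (10, 4)
4P: (10, 4) + (5, 1). λ = (1 - 4)/(5 - 10) ≡ 10/8 mod 13. 8⁻¹ ≡ 5 (mod 13) since 8·5 = 40 ≡ 1, so λ ≡ 11.
  x = λ² - 10 - 5 = 121 - 15 ≡ 2; y = λ·(10 - 2) - 4 ≡ 6. → (2, 6)
5P: (2, 6) + (5, 1). λ = (1 - 6)/(5 - 2) ≡ 8/3 mod 13. 3⁻¹ ≡ 9 (mod 13), so λ ≡ 7.
  x = λ² - 2 - 5 = 49 - 7 ≡ 3; y = λ·(2 - 3) - 6 ≡ 0. → (3, 0)
6P: (3, 0) + (5, 1). λ = (1 - 0)/(5 - 3) ≡ 1/2 mod 13. 2⁻¹ ≡ 7 (mod 13), so λ ≡ 7.
  x = λ² - 3 - 5 = 49 - 8 ≡ 2; y = λ·(3 - 2) - 0 ≡ 7. → (2, 7)
7P: (2, 7) + (5, 1). λ = (1 - 7)/(5 - 2) ≡ 7/3 mod 13. 3⁻¹ ≡ 9 (mod 13), so λ ≡ 11.
  x = λ² - 2 - 5 = 121 - 7 ≡ 10; y = λ·(2 - 10) - 7 ≡ 9. → (10, 9)
8P: (10, 9) + (5, 1). λ = (1 - 9)/(5 - 10) ≡ 5/8 mod 13. 8⁻¹ ≡ 5 (mod 13), so λ ≡ 12.
  x = λ² - 10 - 5 = 144 - 15 ≡ 12; y = λ·(10 - 12) - 9 ≡ 6. → (12, 6)
9P: (12, 6) + (5, 1). λ = (1 - 6)/(5 - 12) ≡ 8/6 mod 13. 6⁻¹ ≡ 11 (mod 13), so λ ≡ 10.
  x = λ² - 12 - 5 = 100 - 17 ≡ 5; y = λ·(12 - 5) - 6 ≡ 12. → (5, 12)
10P: (5, 12) + (5, 1): same x and y₁ ≡ -y₂, so the sum is O.
10P = O, so the order is 10.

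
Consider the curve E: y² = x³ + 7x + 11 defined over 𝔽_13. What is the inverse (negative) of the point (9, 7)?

(9, 6)

-(9, 7) = (9, -7 mod 13) = (9, 6).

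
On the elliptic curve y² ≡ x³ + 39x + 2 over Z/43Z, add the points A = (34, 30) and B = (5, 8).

(17, 17)

(34, 30) + (5, 8). λ = (8 - 30)/(5 - 34) ≡ 21/14 mod 43. 14⁻¹ ≡ 40 (mod 43) since 14·40 = 560 ≡ 1, so λ ≡ 23.
  x = λ² - 34 - 5 = 529 - 39 ≡ 17; y = λ·(34 - 17) - 30 ≡ 17. → (17, 17)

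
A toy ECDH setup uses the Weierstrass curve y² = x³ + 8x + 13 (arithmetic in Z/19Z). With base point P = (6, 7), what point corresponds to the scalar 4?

Double-and-add on 4 = (100)₂. Start with P = (6, 7) for the leading 1-bit.
double: tangent at (6, 7): λ = (3·6² + 8)/(2·7) ≡ 2/14. 14⁻¹ ≡ 15 (mod 19), so λ ≡ 2·15 ≡ 11.
  x = λ² - 6 - 6 = 121 - 12 ≡ 14; y = λ·(6 - 14) - 7 ≡ 0. → (14, 0)
double: (14, 0) + (14, 0): same x and y₁ ≡ -y₂, so the sum is ∞.

O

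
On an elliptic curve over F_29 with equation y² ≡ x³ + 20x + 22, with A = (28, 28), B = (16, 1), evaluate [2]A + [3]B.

First 2A:
Repeated addition: build up to 2A.
2A: tangent at (28, 28): λ = (3·28² + 20)/(2·28) ≡ 23/27. 27⁻¹ ≡ 14 (mod 29), so λ ≡ 23·14 ≡ 3.
  x = λ² - 28 - 28 = 9 - 56 ≡ 11; y = λ·(28 - 11) - 28 ≡ 23. → (11, 23)
2A = (11, 23).
Next 3B:
Repeated addition: build up to 3B.
2B: tangent at (16, 1): λ = (3·16² + 20)/(2·1) ≡ 5/2. 2⁻¹ ≡ 15 (mod 29), so λ ≡ 5·15 ≡ 17.
  x = λ² - 16 - 16 = 289 - 32 ≡ 25; y = λ·(16 - 25) - 1 ≡ 20. → (25, 20)
3B: (25, 20) + (16, 1). λ = (1 - 20)/(16 - 25) ≡ 10/20 mod 29. 20⁻¹ ≡ 16 (mod 29), so λ ≡ 15.
  x = λ² - 25 - 16 = 225 - 41 ≡ 10; y = λ·(25 - 10) - 20 ≡ 2. → (10, 2)
3B = (10, 2).
Finally 2A + 3B:
(11, 23) + (10, 2). λ = (2 - 23)/(10 - 11) ≡ 8/28 mod 29. 28⁻¹ ≡ 28 (mod 29) since 28·28 = 784 ≡ 1, so λ ≡ 21.
  x = λ² - 11 - 10 = 441 - 21 ≡ 14; y = λ·(11 - 14) - 23 ≡ 1. → (14, 1)

(14, 1)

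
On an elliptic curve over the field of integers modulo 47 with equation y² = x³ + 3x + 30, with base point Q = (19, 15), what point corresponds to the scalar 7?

Double-and-add on 7 = (111)₂. Start with Q = (19, 15) for the leading 1-bit.
double: tangent at (19, 15): λ = (3·19² + 3)/(2·15) ≡ 5/30. 30⁻¹ ≡ 11 (mod 47), so λ ≡ 5·11 ≡ 8.
  x = λ² - 19 - 19 = 64 - 38 ≡ 26; y = λ·(19 - 26) - 15 ≡ 23. → (26, 23)
add Q: (26, 23) + (19, 15). λ = (15 - 23)/(19 - 26) ≡ 39/40 mod 47. 40⁻¹ ≡ 20 (mod 47) since 40·20 = 800 ≡ 1, so λ ≡ 28.
  x = λ² - 26 - 19 = 784 - 45 ≡ 34; y = λ·(26 - 34) - 23 ≡ 35. → (34, 35)
double: tangent at (34, 35): λ = (3·34² + 3)/(2·35) ≡ 40/23. 23⁻¹ ≡ 45 (mod 47), so λ ≡ 40·45 ≡ 14.
  x = λ² - 34 - 34 = 196 - 68 ≡ 34; y = λ·(34 - 34) - 35 ≡ 12. → (34, 12)
add Q: (34, 12) + (19, 15). λ = (15 - 12)/(19 - 34) ≡ 3/32 mod 47. 32⁻¹ ≡ 25 (mod 47), so λ ≡ 28.
  x = λ² - 34 - 19 = 784 - 53 ≡ 26; y = λ·(34 - 26) - 12 ≡ 24. → (26, 24)

(26, 24)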